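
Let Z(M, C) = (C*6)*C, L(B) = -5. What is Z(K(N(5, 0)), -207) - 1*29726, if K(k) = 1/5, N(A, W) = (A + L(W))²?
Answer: 227368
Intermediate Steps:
N(A, W) = (-5 + A)² (N(A, W) = (A - 5)² = (-5 + A)²)
K(k) = ⅕
Z(M, C) = 6*C² (Z(M, C) = (6*C)*C = 6*C²)
Z(K(N(5, 0)), -207) - 1*29726 = 6*(-207)² - 1*29726 = 6*42849 - 29726 = 257094 - 29726 = 227368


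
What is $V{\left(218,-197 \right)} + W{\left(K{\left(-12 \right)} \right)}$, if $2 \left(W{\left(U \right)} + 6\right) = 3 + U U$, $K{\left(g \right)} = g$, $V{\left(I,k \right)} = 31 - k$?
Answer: $\frac{591}{2} \approx 295.5$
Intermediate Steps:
$W{\left(U \right)} = - \frac{9}{2} + \frac{U^{2}}{2}$ ($W{\left(U \right)} = -6 + \frac{3 + U U}{2} = -6 + \frac{3 + U^{2}}{2} = -6 + \left(\frac{3}{2} + \frac{U^{2}}{2}\right) = - \frac{9}{2} + \frac{U^{2}}{2}$)
$V{\left(218,-197 \right)} + W{\left(K{\left(-12 \right)} \right)} = \left(31 - -197\right) - \left(\frac{9}{2} - \frac{\left(-12\right)^{2}}{2}\right) = \left(31 + 197\right) + \left(- \frac{9}{2} + \frac{1}{2} \cdot 144\right) = 228 + \left(- \frac{9}{2} + 72\right) = 228 + \frac{135}{2} = \frac{591}{2}$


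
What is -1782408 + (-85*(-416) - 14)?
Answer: -1747062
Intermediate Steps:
-1782408 + (-85*(-416) - 14) = -1782408 + (35360 - 14) = -1782408 + 35346 = -1747062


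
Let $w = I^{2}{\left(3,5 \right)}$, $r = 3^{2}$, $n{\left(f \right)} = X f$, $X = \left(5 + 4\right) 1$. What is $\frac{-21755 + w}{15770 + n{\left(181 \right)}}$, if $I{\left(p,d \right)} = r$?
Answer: $- \frac{21674}{17399} \approx -1.2457$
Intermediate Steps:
$X = 9$ ($X = 9 \cdot 1 = 9$)
$n{\left(f \right)} = 9 f$
$r = 9$
$I{\left(p,d \right)} = 9$
$w = 81$ ($w = 9^{2} = 81$)
$\frac{-21755 + w}{15770 + n{\left(181 \right)}} = \frac{-21755 + 81}{15770 + 9 \cdot 181} = - \frac{21674}{15770 + 1629} = - \frac{21674}{17399}$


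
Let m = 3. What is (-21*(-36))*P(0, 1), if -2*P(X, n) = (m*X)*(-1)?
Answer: 0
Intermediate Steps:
P(X, n) = 3*X/2 (P(X, n) = -3*X*(-1)/2 = -(-3)*X/2 = 3*X/2)
(-21*(-36))*P(0, 1) = (-21*(-36))*((3/2)*0) = 756*0 = 0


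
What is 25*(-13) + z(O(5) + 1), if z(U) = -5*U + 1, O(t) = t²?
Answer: -454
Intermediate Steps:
z(U) = 1 - 5*U
25*(-13) + z(O(5) + 1) = 25*(-13) + (1 - 5*(5² + 1)) = -325 + (1 - 5*(25 + 1)) = -325 + (1 - 5*26) = -325 + (1 - 130) = -325 - 129 = -454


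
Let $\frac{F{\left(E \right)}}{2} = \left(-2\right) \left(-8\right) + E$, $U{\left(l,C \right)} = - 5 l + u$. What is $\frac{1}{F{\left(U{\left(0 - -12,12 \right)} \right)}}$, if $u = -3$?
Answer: $- \frac{1}{94} \approx -0.010638$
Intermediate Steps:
$U{\left(l,C \right)} = -3 - 5 l$ ($U{\left(l,C \right)} = - 5 l - 3 = -3 - 5 l$)
$F{\left(E \right)} = 32 + 2 E$ ($F{\left(E \right)} = 2 \left(\left(-2\right) \left(-8\right) + E\right) = 2 \left(16 + E\right) = 32 + 2 E$)
$\frac{1}{F{\left(U{\left(0 - -12,12 \right)} \right)}} = \frac{1}{32 + 2 \left(-3 - 5 \left(0 - -12\right)\right)} = \frac{1}{32 + 2 \left(-3 - 5 \left(0 + 12\right)\right)} = \frac{1}{32 + 2 \left(-3 - 60\right)} = \frac{1}{32 + 2 \left(-63\right)} = \frac{1}{32 - 126} = \frac{1}{-94} = - \frac{1}{94}$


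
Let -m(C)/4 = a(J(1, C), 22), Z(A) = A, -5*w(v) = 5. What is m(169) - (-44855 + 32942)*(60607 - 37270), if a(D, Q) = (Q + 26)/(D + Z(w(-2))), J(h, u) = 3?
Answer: 278013585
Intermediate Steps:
w(v) = -1 (w(v) = -⅕*5 = -1)
a(D, Q) = (26 + Q)/(-1 + D) (a(D, Q) = (Q + 26)/(D - 1) = (26 + Q)/(-1 + D))
m(C) = -96 (m(C) = -4*(26 + 22)/(-1 + 3) = -4*48/2 = -2*48 = -4*24 = -96)
m(169) - (-44855 + 32942)*(60607 - 37270) = -96 - (-44855 + 32942)*(60607 - 37270) = -96 - (-11913)*23337 = -96 - 1*(-278013681) = -96 + 278013681 = 278013585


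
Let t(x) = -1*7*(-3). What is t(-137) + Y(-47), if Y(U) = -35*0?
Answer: 21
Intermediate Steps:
t(x) = 21 (t(x) = -7*(-3) = 21)
Y(U) = 0
t(-137) + Y(-47) = 21 + 0 = 21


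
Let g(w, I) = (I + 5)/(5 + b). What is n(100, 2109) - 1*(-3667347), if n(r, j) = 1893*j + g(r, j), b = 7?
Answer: 45959161/6 ≈ 7.6599e+6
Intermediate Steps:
g(w, I) = 5/12 + I/12 (g(w, I) = (I + 5)/(5 + 7) = (5 + I)/12 = (5 + I)*(1/12) = 5/12 + I/12)
n(r, j) = 5/12 + 22717*j/12 (n(r, j) = 1893*j + (5/12 + j/12) = 5/12 + 22717*j/12)
n(100, 2109) - 1*(-3667347) = (5/12 + (22717/12)*2109) - 1*(-3667347) = (5/12 + 15970051/4) + 3667347 = 23955079/6 + 3667347 = 45959161/6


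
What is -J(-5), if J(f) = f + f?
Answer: 10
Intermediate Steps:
J(f) = 2*f
-J(-5) = -2*(-5) = -1*(-10) = 10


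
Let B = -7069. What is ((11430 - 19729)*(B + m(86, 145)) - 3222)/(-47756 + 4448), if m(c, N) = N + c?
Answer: -14186335/10827 ≈ -1310.3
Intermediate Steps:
((11430 - 19729)*(B + m(86, 145)) - 3222)/(-47756 + 4448) = ((11430 - 19729)*(-7069 + (145 + 86)) - 3222)/(-47756 + 4448) = (-8299*(-7069 + 231) - 3222)/(-43308) = (-8299*(-6838) - 3222)*(-1/43308) = (56748562 - 3222)*(-1/43308) = 56745340*(-1/43308) = -14186335/10827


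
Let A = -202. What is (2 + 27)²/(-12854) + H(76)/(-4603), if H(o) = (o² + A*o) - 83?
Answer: 120285663/59166962 ≈ 2.0330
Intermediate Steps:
H(o) = -83 + o² - 202*o (H(o) = (o² - 202*o) - 83 = -83 + o² - 202*o)
(2 + 27)²/(-12854) + H(76)/(-4603) = (2 + 27)²/(-12854) + (-83 + 76² - 202*76)/(-4603) = 29²*(-1/12854) + (-83 + 5776 - 15352)*(-1/4603) = 841*(-1/12854) - 9659*(-1/4603) = -841/12854 + 9659/4603 = 120285663/59166962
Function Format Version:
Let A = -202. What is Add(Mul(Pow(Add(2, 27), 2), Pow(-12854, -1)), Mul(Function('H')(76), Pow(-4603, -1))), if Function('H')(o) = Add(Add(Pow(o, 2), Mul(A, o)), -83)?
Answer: Rational(120285663, 59166962) ≈ 2.0330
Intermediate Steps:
Function('H')(o) = Add(-83, Pow(o, 2), Mul(-202, o)) (Function('H')(o) = Add(Add(Pow(o, 2), Mul(-202, o)), -83) = Add(-83, Pow(o, 2), Mul(-202, o)))
Add(Mul(Pow(Add(2, 27), 2), Pow(-12854, -1)), Mul(Function('H')(76), Pow(-4603, -1))) = Add(Mul(Pow(Add(2, 27), 2), Pow(-12854, -1)), Mul(Add(-83, Pow(76, 2), Mul(-202, 76)), Pow(-4603, -1))) = Add(Mul(Pow(29, 2), Rational(-1, 12854)), Mul(Add(-83, 5776, -15352), Rational(-1, 4603))) = Add(Mul(841, Rational(-1, 12854)), Mul(-9659, Rational(-1, 4603))) = Add(Rational(-841, 12854), Rational(9659, 4603)) = Rational(120285663, 59166962)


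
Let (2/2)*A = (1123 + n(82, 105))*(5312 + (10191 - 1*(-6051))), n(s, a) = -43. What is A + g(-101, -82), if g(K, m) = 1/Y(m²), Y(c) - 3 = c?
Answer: 156593258641/6727 ≈ 2.3278e+7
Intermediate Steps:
Y(c) = 3 + c
g(K, m) = 1/(3 + m²)
A = 23278320 (A = (1123 - 43)*(5312 + (10191 - 1*(-6051))) = 1080*(5312 + (10191 + 6051)) = 1080*(5312 + 16242) = 1080*21554 = 23278320)
A + g(-101, -82) = 23278320 + 1/(3 + (-82)²) = 23278320 + 1/(3 + 6724) = 23278320 + 1/6727 = 156593258641/6727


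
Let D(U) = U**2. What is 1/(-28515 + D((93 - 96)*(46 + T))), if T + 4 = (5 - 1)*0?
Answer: -1/12639 ≈ -7.9120e-5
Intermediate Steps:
T = -4 (T = -4 + (5 - 1)*0 = -4 + 4*0 = -4 + 0 = -4)
1/(-28515 + D((93 - 96)*(46 + T))) = 1/(-28515 + ((93 - 96)*(46 - 4))**2) = 1/(-28515 + (-3*42)**2) = 1/(-28515 + (-126)**2) = 1/(-28515 + 15876) = 1/(-12639) = -1/12639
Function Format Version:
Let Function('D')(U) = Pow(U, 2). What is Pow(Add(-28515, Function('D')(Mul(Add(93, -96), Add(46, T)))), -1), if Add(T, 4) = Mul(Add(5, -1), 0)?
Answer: Rational(-1, 12639) ≈ -7.9120e-5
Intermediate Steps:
T = -4 (T = Add(-4, Mul(Add(5, -1), 0)) = Add(-4, Mul(4, 0)) = Add(-4, 0) = -4)
Pow(Add(-28515, Function('D')(Mul(Add(93, -96), Add(46, T)))), -1) = Pow(Add(-28515, Pow(Mul(Add(93, -96), Add(46, -4)), 2)), -1) = Pow(Add(-28515, Pow(Mul(-3, 42), 2)), -1) = Pow(Add(-28515, Pow(-126, 2)), -1) = Pow(Add(-28515, 15876), -1) = Pow(-12639, -1) = Rational(-1, 12639)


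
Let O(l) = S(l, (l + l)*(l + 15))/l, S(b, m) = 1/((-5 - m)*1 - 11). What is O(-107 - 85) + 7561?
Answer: 98693188609/13052928 ≈ 7561.0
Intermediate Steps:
S(b, m) = 1/(-16 - m) (S(b, m) = 1/((-5 - m) - 11) = 1/(-16 - m))
O(l) = -1/(l*(16 + 2*l*(15 + l))) (O(l) = (-1/(16 + (l + l)*(l + 15)))/l = (-1/(16 + (2*l)*(15 + l)))/l = (-1/(16 + 2*l*(15 + l)))/l = -1/(l*(16 + 2*l*(15 + l))))
O(-107 - 85) + 7561 = -1/(2*(-107 - 85)*(8 + (-107 - 85)*(15 + (-107 - 85)))) + 7561 = -½/(-192*(8 - 192*(15 - 192))) + 7561 = -½*(-1/192)/(8 - 192*(-177)) + 7561 = -½*(-1/192)/(8 + 33984) + 7561 = -½*(-1/192)/33992 + 7561 = -½*(-1/192)*1/33992 + 7561 = 1/13052928 + 7561 = 98693188609/13052928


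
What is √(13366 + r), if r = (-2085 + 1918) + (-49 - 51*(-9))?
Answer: √13609 ≈ 116.66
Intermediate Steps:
r = 243 (r = -167 + (-49 + 459) = -167 + 410 = 243)
√(13366 + r) = √(13366 + 243) = √13609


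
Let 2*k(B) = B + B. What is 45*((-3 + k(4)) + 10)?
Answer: 495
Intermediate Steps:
k(B) = B (k(B) = (B + B)/2 = (2*B)/2 = B)
45*((-3 + k(4)) + 10) = 45*((-3 + 4) + 10) = 45*(1 + 10) = 45*11 = 495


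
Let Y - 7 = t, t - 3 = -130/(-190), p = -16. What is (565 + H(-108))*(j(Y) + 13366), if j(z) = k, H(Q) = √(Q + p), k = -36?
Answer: 7531450 + 26660*I*√31 ≈ 7.5314e+6 + 1.4844e+5*I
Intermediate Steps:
t = 70/19 (t = 3 - 130/(-190) = 3 - 130*(-1/190) = 3 + 13/19 = 70/19 ≈ 3.6842)
H(Q) = √(-16 + Q) (H(Q) = √(Q - 16) = √(-16 + Q))
Y = 203/19 (Y = 7 + 70/19 = 203/19 ≈ 10.684)
j(z) = -36
(565 + H(-108))*(j(Y) + 13366) = (565 + √(-16 - 108))*(-36 + 13366) = (565 + √(-124))*13330 = (565 + 2*I*√31)*13330 = 7531450 + 26660*I*√31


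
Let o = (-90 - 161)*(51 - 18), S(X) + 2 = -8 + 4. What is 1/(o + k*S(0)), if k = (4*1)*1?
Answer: -1/8307 ≈ -0.00012038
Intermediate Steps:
S(X) = -6 (S(X) = -2 + (-8 + 4) = -2 - 4 = -6)
k = 4 (k = 4*1 = 4)
o = -8283 (o = -251*33 = -8283)
1/(o + k*S(0)) = 1/(-8283 + 4*(-6)) = 1/(-8283 - 24) = 1/(-8307) = -1/8307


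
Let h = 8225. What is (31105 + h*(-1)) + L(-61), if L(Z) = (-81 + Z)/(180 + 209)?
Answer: 8900178/389 ≈ 22880.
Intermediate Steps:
L(Z) = -81/389 + Z/389 (L(Z) = (-81 + Z)/389 = (-81 + Z)*(1/389) = -81/389 + Z/389)
(31105 + h*(-1)) + L(-61) = (31105 + 8225*(-1)) + (-81/389 + (1/389)*(-61)) = (31105 - 8225) + (-81/389 - 61/389) = 22880 - 142/389 = 8900178/389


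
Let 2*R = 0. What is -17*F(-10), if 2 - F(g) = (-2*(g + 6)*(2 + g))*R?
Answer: -34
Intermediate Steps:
R = 0 (R = (1/2)*0 = 0)
F(g) = 2 (F(g) = 2 - (-2*(g + 6)*(2 + g))*0 = 2 - (-2*(6 + g)*(2 + g))*0 = 2 - (-2*(2 + g)*(6 + g))*0 = 2 - 1*0 = 2 + 0 = 2)
-17*F(-10) = -17*2 = -34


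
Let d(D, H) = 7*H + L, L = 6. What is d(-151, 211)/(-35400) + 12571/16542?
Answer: 70080269/97597800 ≈ 0.71805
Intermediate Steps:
d(D, H) = 6 + 7*H (d(D, H) = 7*H + 6 = 6 + 7*H)
d(-151, 211)/(-35400) + 12571/16542 = (6 + 7*211)/(-35400) + 12571/16542 = (6 + 1477)*(-1/35400) + 12571*(1/16542) = 1483*(-1/35400) + 12571/16542 = -1483/35400 + 12571/16542 = 70080269/97597800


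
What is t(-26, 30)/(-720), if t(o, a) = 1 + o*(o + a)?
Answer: 103/720 ≈ 0.14306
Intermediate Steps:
t(o, a) = 1 + o*(a + o)
t(-26, 30)/(-720) = (1 + (-26)² + 30*(-26))/(-720) = (1 + 676 - 780)*(-1/720) = -103*(-1/720) = 103/720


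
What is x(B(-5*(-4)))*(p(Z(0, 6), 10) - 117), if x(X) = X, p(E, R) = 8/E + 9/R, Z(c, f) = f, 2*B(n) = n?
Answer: -3443/3 ≈ -1147.7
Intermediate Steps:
B(n) = n/2
x(B(-5*(-4)))*(p(Z(0, 6), 10) - 117) = ((-5*(-4))/2)*((8/6 + 9/10) - 117) = ((½)*20)*((8*(⅙) + 9*(⅒)) - 117) = 10*((4/3 + 9/10) - 117) = 10*(67/30 - 117) = 10*(-3443/30) = -3443/3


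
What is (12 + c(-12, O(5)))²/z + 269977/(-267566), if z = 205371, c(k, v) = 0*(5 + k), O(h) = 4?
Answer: -6156324107/6105588554 ≈ -1.0083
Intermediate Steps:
c(k, v) = 0
(12 + c(-12, O(5)))²/z + 269977/(-267566) = (12 + 0)²/205371 + 269977/(-267566) = 12²*(1/205371) + 269977*(-1/267566) = 144*(1/205371) - 269977/267566 = 16/22819 - 269977/267566 = -6156324107/6105588554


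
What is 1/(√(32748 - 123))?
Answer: √145/2175 ≈ 0.0055364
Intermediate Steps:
1/(√(32748 - 123)) = 1/(√32625) = 1/(15*√145) = √145/2175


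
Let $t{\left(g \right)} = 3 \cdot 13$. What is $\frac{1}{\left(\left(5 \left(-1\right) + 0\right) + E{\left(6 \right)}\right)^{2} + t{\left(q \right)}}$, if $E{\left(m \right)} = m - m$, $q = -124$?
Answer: $\frac{1}{64} \approx 0.015625$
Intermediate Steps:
$E{\left(m \right)} = 0$
$t{\left(g \right)} = 39$
$\frac{1}{\left(\left(5 \left(-1\right) + 0\right) + E{\left(6 \right)}\right)^{2} + t{\left(q \right)}} = \frac{1}{\left(\left(5 \left(-1\right) + 0\right) + 0\right)^{2} + 39} = \frac{1}{\left(\left(-5 + 0\right) + 0\right)^{2} + 39} = \frac{1}{\left(-5 + 0\right)^{2} + 39} = \frac{1}{\left(-5\right)^{2} + 39} = \frac{1}{25 + 39} = \frac{1}{64}$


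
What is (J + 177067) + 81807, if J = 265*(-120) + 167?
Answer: 227241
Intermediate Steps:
J = -31633 (J = -31800 + 167 = -31633)
(J + 177067) + 81807 = (-31633 + 177067) + 81807 = 145434 + 81807 = 227241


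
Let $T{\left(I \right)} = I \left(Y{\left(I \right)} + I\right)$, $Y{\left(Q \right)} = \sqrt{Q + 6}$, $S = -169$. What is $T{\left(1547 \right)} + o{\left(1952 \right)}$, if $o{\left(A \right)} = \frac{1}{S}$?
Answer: $\frac{404452320}{169} + 1547 \sqrt{1553} \approx 2.4542 \cdot 10^{6}$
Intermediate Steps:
$Y{\left(Q \right)} = \sqrt{6 + Q}$
$o{\left(A \right)} = - \frac{1}{169}$ ($o{\left(A \right)} = \frac{1}{-169} = - \frac{1}{169}$)
$T{\left(I \right)} = I \left(I + \sqrt{6 + I}\right)$ ($T{\left(I \right)} = I \left(\sqrt{6 + I} + I\right) = I \left(I + \sqrt{6 + I}\right)$)
$T{\left(1547 \right)} + o{\left(1952 \right)} = 1547 \left(1547 + \sqrt{6 + 1547}\right) - \frac{1}{169} = 1547 \left(1547 + \sqrt{1553}\right) - \frac{1}{169} = \left(2393209 + 1547 \sqrt{1553}\right) - \frac{1}{169} = \frac{404452320}{169} + 1547 \sqrt{1553}$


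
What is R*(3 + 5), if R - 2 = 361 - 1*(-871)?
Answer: 9872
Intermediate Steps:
R = 1234 (R = 2 + (361 - 1*(-871)) = 2 + (361 + 871) = 2 + 1232 = 1234)
R*(3 + 5) = 1234*(3 + 5) = 1234*8 = 9872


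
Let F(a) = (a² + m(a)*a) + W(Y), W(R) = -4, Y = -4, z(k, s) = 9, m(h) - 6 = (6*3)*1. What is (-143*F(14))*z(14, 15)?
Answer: -679536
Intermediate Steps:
m(h) = 24 (m(h) = 6 + (6*3)*1 = 6 + 18*1 = 6 + 18 = 24)
F(a) = -4 + a² + 24*a (F(a) = (a² + 24*a) - 4 = -4 + a² + 24*a)
(-143*F(14))*z(14, 15) = -143*(-4 + 14² + 24*14)*9 = -143*(-4 + 196 + 336)*9 = -143*528*9 = -75504*9 = -679536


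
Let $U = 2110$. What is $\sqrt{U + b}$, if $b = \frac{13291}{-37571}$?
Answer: $\frac{\sqrt{2977934530349}}{37571} \approx 45.931$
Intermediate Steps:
$b = - \frac{13291}{37571}$ ($b = 13291 \left(- \frac{1}{37571}\right) = - \frac{13291}{37571} \approx -0.35376$)
$\sqrt{U + b} = \sqrt{2110 - \frac{13291}{37571}} = \sqrt{\frac{79261519}{37571}} = \frac{\sqrt{2977934530349}}{37571}$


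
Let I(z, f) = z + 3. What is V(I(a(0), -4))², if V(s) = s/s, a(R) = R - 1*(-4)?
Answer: 1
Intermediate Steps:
a(R) = 4 + R (a(R) = R + 4 = 4 + R)
I(z, f) = 3 + z
V(s) = 1
V(I(a(0), -4))² = 1² = 1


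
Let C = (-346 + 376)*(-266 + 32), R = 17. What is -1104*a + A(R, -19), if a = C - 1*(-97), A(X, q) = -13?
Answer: 7642979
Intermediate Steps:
C = -7020 (C = 30*(-234) = -7020)
a = -6923 (a = -7020 - 1*(-97) = -7020 + 97 = -6923)
-1104*a + A(R, -19) = -1104*(-6923) - 13 = 7642992 - 13 = 7642979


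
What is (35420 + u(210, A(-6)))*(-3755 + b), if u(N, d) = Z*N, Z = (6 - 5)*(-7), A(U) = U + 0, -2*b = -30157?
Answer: 384432825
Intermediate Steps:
b = 30157/2 (b = -½*(-30157) = 30157/2 ≈ 15079.)
A(U) = U
Z = -7 (Z = 1*(-7) = -7)
u(N, d) = -7*N
(35420 + u(210, A(-6)))*(-3755 + b) = (35420 - 7*210)*(-3755 + 30157/2) = (35420 - 1470)*(22647/2) = 33950*(22647/2) = 384432825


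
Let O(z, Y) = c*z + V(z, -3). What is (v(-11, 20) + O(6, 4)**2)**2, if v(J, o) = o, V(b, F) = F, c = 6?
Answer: 1229881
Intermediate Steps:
O(z, Y) = -3 + 6*z (O(z, Y) = 6*z - 3 = -3 + 6*z)
(v(-11, 20) + O(6, 4)**2)**2 = (20 + (-3 + 6*6)**2)**2 = (20 + (-3 + 36)**2)**2 = (20 + 33**2)**2 = (20 + 1089)**2 = 1109**2 = 1229881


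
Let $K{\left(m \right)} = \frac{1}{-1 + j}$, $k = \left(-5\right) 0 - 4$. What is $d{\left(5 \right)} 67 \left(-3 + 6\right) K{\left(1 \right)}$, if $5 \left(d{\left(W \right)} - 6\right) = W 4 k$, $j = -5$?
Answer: $335$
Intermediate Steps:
$k = -4$ ($k = 0 - 4 = -4$)
$K{\left(m \right)} = - \frac{1}{6}$ ($K{\left(m \right)} = \frac{1}{-1 - 5} = \frac{1}{-6} = - \frac{1}{6}$)
$d{\left(W \right)} = 6 - \frac{16 W}{5}$ ($d{\left(W \right)} = 6 + \frac{W 4 \left(-4\right)}{5} = 6 + \frac{4 W \left(-4\right)}{5} = 6 + \frac{\left(-16\right) W}{5} = 6 - \frac{16 W}{5}$)
$d{\left(5 \right)} 67 \left(-3 + 6\right) K{\left(1 \right)} = \left(6 - 16\right) 67 \left(-3 + 6\right) \left(- \frac{1}{6}\right) = \left(6 - 16\right) 67 \cdot 3 \left(- \frac{1}{6}\right) = \left(-10\right) 67 \left(- \frac{1}{2}\right) = \left(-670\right) \left(- \frac{1}{2}\right) = 335$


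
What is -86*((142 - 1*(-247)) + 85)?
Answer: -40764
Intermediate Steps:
-86*((142 - 1*(-247)) + 85) = -86*((142 + 247) + 85) = -86*(389 + 85) = -86*474 = -40764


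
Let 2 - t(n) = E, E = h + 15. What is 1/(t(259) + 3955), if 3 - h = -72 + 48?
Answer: 1/3915 ≈ 0.00025543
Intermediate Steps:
h = 27 (h = 3 - (-72 + 48) = 3 - 1*(-24) = 3 + 24 = 27)
E = 42 (E = 27 + 15 = 42)
t(n) = -40 (t(n) = 2 - 1*42 = 2 - 42 = -40)
1/(t(259) + 3955) = 1/(-40 + 3955) = 1/3915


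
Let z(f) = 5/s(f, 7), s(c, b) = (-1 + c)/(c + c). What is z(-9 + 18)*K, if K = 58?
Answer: 1305/2 ≈ 652.50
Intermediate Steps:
s(c, b) = (-1 + c)/(2*c) (s(c, b) = (-1 + c)/((2*c)) = (-1 + c)*(1/(2*c)) = (-1 + c)/(2*c))
z(f) = 10*f/(-1 + f) (z(f) = 5/(((-1 + f)/(2*f))) = 5*(2*f/(-1 + f)) = 10*f/(-1 + f))
z(-9 + 18)*K = (10*(-9 + 18)/(-1 + (-9 + 18)))*58 = (10*9/(-1 + 9))*58 = (10*9/8)*58 = (10*9*(⅛))*58 = (45/4)*58 = 1305/2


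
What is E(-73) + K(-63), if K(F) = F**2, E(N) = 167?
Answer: 4136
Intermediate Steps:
E(-73) + K(-63) = 167 + (-63)**2 = 167 + 3969 = 4136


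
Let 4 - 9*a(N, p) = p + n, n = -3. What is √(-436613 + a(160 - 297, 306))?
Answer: 2*I*√982454/3 ≈ 660.79*I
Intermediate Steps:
a(N, p) = 7/9 - p/9 (a(N, p) = 4/9 - (p - 3)/9 = 4/9 - (-3 + p)/9 = 4/9 + (⅓ - p/9) = 7/9 - p/9)
√(-436613 + a(160 - 297, 306)) = √(-436613 + (7/9 - ⅑*306)) = √(-436613 + (7/9 - 34)) = √(-436613 - 299/9) = √(-3929816/9) = 2*I*√982454/3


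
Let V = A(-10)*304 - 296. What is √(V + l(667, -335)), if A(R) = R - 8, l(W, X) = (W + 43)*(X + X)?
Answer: 2*I*√120367 ≈ 693.88*I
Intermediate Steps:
l(W, X) = 2*X*(43 + W) (l(W, X) = (43 + W)*(2*X) = 2*X*(43 + W))
A(R) = -8 + R
V = -5768 (V = (-8 - 10)*304 - 296 = -18*304 - 296 = -5472 - 296 = -5768)
√(V + l(667, -335)) = √(-5768 + 2*(-335)*(43 + 667)) = √(-5768 + 2*(-335)*710) = √(-5768 - 475700) = √(-481468) = 2*I*√120367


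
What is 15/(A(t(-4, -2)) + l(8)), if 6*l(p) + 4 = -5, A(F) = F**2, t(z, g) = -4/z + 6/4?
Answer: 60/19 ≈ 3.1579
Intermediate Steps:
t(z, g) = 3/2 - 4/z (t(z, g) = -4/z + 6*(1/4) = -4/z + 3/2 = 3/2 - 4/z)
l(p) = -3/2 (l(p) = -2/3 + (1/6)*(-5) = -2/3 - 5/6 = -3/2)
15/(A(t(-4, -2)) + l(8)) = 15/((3/2 - 4/(-4))**2 - 3/2) = 15/((3/2 - 4*(-1/4))**2 - 3/2) = 15/((3/2 + 1)**2 - 3/2) = 15/((5/2)**2 - 3/2) = 15/(25/4 - 3/2) = 15/(19/4) = (4/19)*15 = 60/19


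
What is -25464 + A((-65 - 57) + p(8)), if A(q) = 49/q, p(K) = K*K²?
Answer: -9930911/390 ≈ -25464.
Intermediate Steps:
p(K) = K³
-25464 + A((-65 - 57) + p(8)) = -25464 + 49/((-65 - 57) + 8³) = -25464 + 49/(-122 + 512) = -25464 + 49/390 = -9930911/390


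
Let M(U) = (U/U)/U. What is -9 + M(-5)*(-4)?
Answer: -41/5 ≈ -8.2000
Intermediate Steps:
M(U) = 1/U
-9 + M(-5)*(-4) = -9 - 4/(-5) = -9 - 1/5*(-4) = -9 + 4/5 = -41/5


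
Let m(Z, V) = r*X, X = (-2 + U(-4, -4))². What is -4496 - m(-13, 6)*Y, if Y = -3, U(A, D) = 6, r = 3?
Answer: -4352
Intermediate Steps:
X = 16 (X = (-2 + 6)² = 4² = 16)
m(Z, V) = 48 (m(Z, V) = 3*16 = 48)
-4496 - m(-13, 6)*Y = -4496 - 48*(-3) = -4496 - 1*(-144) = -4496 + 144 = -4352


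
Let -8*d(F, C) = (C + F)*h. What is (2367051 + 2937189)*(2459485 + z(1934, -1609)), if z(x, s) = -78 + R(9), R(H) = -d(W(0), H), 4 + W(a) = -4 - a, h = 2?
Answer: 13045286311740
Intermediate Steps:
W(a) = -8 - a (W(a) = -4 + (-4 - a) = -8 - a)
d(F, C) = -C/4 - F/4 (d(F, C) = -(C + F)*2/8 = -(2*C + 2*F)/8 = -C/4 - F/4)
R(H) = -2 + H/4 (R(H) = -(-H/4 - (-8 - 1*0)/4) = -(-H/4 - (-8 + 0)/4) = -(-H/4 - 1/4*(-8)) = -(-H/4 + 2) = -(2 - H/4) = -2 + H/4)
z(x, s) = -311/4 (z(x, s) = -78 + (-2 + (1/4)*9) = -78 + (-2 + 9/4) = -78 + 1/4 = -311/4)
(2367051 + 2937189)*(2459485 + z(1934, -1609)) = (2367051 + 2937189)*(2459485 - 311/4) = 5304240*(9837629/4) = 13045286311740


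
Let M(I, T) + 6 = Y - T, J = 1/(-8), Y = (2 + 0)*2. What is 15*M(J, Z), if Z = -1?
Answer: -15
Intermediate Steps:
Y = 4 (Y = 2*2 = 4)
J = -⅛ ≈ -0.12500
M(I, T) = -2 - T (M(I, T) = -6 + (4 - T) = -2 - T)
15*M(J, Z) = 15*(-2 - 1*(-1)) = 15*(-2 + 1) = 15*(-1) = -15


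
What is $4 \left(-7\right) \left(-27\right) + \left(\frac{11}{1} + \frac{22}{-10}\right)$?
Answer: $\frac{3824}{5} \approx 764.8$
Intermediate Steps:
$4 \left(-7\right) \left(-27\right) + \left(\frac{11}{1} + \frac{22}{-10}\right) = \left(-28\right) \left(-27\right) + \left(11 \cdot 1 + 22 \left(- \frac{1}{10}\right)\right) = 756 + \left(11 - \frac{11}{5}\right) = 756 + \frac{44}{5} = \frac{3824}{5}$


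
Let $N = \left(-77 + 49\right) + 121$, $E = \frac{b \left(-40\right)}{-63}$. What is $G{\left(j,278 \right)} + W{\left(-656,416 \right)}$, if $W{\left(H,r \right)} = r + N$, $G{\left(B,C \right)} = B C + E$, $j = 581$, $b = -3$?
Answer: $\frac{3402527}{21} \approx 1.6203 \cdot 10^{5}$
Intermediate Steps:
$E = - \frac{40}{21}$ ($E = \frac{\left(-3\right) \left(-40\right)}{-63} = 120 \left(- \frac{1}{63}\right) = - \frac{40}{21} \approx -1.9048$)
$G{\left(B,C \right)} = - \frac{40}{21} + B C$ ($G{\left(B,C \right)} = B C - \frac{40}{21} = - \frac{40}{21} + B C$)
$N = 93$ ($N = -28 + 121 = 93$)
$W{\left(H,r \right)} = 93 + r$ ($W{\left(H,r \right)} = r + 93 = 93 + r$)
$G{\left(j,278 \right)} + W{\left(-656,416 \right)} = \left(- \frac{40}{21} + 581 \cdot 278\right) + \left(93 + 416\right) = \left(- \frac{40}{21} + 161518\right) + 509 = \frac{3391838}{21} + 509 = \frac{3402527}{21}$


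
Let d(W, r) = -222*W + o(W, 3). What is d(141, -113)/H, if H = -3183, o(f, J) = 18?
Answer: 10428/1061 ≈ 9.8285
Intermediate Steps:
d(W, r) = 18 - 222*W (d(W, r) = -222*W + 18 = 18 - 222*W)
d(141, -113)/H = (18 - 222*141)/(-3183) = (18 - 31302)*(-1/3183) = -31284*(-1/3183) = 10428/1061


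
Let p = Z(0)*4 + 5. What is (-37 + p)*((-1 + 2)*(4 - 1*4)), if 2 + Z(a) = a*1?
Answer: 0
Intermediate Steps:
Z(a) = -2 + a (Z(a) = -2 + a*1 = -2 + a)
p = -3 (p = (-2 + 0)*4 + 5 = -2*4 + 5 = -8 + 5 = -3)
(-37 + p)*((-1 + 2)*(4 - 1*4)) = (-37 - 3)*((-1 + 2)*(4 - 1*4)) = -40*(4 - 4) = -40*0 = 0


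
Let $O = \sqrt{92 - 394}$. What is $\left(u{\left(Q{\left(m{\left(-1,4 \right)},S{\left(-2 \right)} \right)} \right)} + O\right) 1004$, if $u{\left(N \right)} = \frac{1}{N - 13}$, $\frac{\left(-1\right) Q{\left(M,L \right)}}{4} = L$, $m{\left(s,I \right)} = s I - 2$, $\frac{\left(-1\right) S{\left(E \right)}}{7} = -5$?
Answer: $- \frac{1004}{153} + 1004 i \sqrt{302} \approx -6.5621 + 17448.0 i$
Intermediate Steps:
$S{\left(E \right)} = 35$ ($S{\left(E \right)} = \left(-7\right) \left(-5\right) = 35$)
$m{\left(s,I \right)} = -2 + I s$ ($m{\left(s,I \right)} = I s - 2 = -2 + I s$)
$Q{\left(M,L \right)} = - 4 L$
$O = i \sqrt{302}$ ($O = \sqrt{-302} = i \sqrt{302} \approx 17.378 i$)
$u{\left(N \right)} = \frac{1}{-13 + N}$
$\left(u{\left(Q{\left(m{\left(-1,4 \right)},S{\left(-2 \right)} \right)} \right)} + O\right) 1004 = \left(\frac{1}{-13 - 140} + i \sqrt{302}\right) 1004 = \left(\frac{1}{-153} + i \sqrt{302}\right) 1004 = \left(- \frac{1}{153} + i \sqrt{302}\right) 1004 = - \frac{1004}{153} + 1004 i \sqrt{302}$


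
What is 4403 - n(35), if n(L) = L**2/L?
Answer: 4368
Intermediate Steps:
n(L) = L
4403 - n(35) = 4403 - 1*35 = 4403 - 35 = 4368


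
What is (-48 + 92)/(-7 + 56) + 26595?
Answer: 1303199/49 ≈ 26596.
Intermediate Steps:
(-48 + 92)/(-7 + 56) + 26595 = 44/49 + 26595 = 1303199/49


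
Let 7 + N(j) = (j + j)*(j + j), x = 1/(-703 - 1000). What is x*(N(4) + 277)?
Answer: -334/1703 ≈ -0.19612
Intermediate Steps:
x = -1/1703 (x = 1/(-1703) = -1/1703 ≈ -0.00058720)
N(j) = -7 + 4*j² (N(j) = -7 + (j + j)*(j + j) = -7 + (2*j)*(2*j) = -7 + 4*j²)
x*(N(4) + 277) = -((-7 + 4*4²) + 277)/1703 = -((-7 + 4*16) + 277)/1703 = -((-7 + 64) + 277)/1703 = -(57 + 277)/1703 = -1/1703*334 = -334/1703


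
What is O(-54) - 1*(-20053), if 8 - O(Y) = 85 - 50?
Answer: 20026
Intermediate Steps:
O(Y) = -27 (O(Y) = 8 - (85 - 50) = 8 - 1*35 = 8 - 35 = -27)
O(-54) - 1*(-20053) = -27 - 1*(-20053) = -27 + 20053 = 20026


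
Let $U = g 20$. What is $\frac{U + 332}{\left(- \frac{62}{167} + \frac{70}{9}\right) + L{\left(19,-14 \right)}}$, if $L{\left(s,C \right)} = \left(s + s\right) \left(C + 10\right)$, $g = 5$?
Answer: $- \frac{162324}{54331} \approx -2.9877$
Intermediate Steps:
$U = 100$ ($U = 5 \cdot 20 = 100$)
$L{\left(s,C \right)} = 2 s \left(10 + C\right)$
$\frac{U + 332}{\left(- \frac{62}{167} + \frac{70}{9}\right) + L{\left(19,-14 \right)}} = \frac{100 + 332}{\left(- \frac{62}{167} + \frac{70}{9}\right) + 2 \cdot 19 \left(10 - 14\right)} = \frac{432}{\left(\left(-62\right) \frac{1}{167} + 70 \cdot \frac{1}{9}\right) + 2 \cdot 19 \left(-4\right)} = \frac{432}{\left(- \frac{62}{167} + \frac{70}{9}\right) - 152} = \frac{432}{\frac{11132}{1503} - 152} = \frac{432}{- \frac{217324}{1503}} = 432 \left(- \frac{1503}{217324}\right) = - \frac{162324}{54331}$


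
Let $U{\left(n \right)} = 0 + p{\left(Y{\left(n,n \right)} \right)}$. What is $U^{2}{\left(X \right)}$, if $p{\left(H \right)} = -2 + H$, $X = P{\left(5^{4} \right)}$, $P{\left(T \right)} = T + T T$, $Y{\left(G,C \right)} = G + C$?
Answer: $612303120004$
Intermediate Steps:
$Y{\left(G,C \right)} = C + G$
$P{\left(T \right)} = T + T^{2}$
$X = 391250$ ($X = 5^{4} \left(1 + 5^{4}\right) = 625 \left(1 + 625\right) = 625 \cdot 626 = 391250$)
$U{\left(n \right)} = -2 + 2 n$ ($U{\left(n \right)} = 0 + \left(-2 + \left(n + n\right)\right) = 0 + \left(-2 + 2 n\right) = -2 + 2 n$)
$U^{2}{\left(X \right)} = \left(-2 + 2 \cdot 391250\right)^{2} = \left(-2 + 782500\right)^{2} = 782498^{2} = 612303120004$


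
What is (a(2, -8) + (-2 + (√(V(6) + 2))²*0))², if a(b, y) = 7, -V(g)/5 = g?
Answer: 25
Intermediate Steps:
V(g) = -5*g
(a(2, -8) + (-2 + (√(V(6) + 2))²*0))² = (7 + (-2 + (√(-5*6 + 2))²*0))² = (7 + (-2 + (√(-30 + 2))²*0))² = (7 + (-2 + (√(-28))²*0))² = (7 + (-2 + (2*I*√7)²*0))² = (7 + (-2 - 28*0))² = (7 + (-2 + 0))² = (7 - 2)² = 5² = 25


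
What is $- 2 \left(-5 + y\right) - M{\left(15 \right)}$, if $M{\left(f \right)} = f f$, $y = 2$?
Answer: $-219$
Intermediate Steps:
$M{\left(f \right)} = f^{2}$
$- 2 \left(-5 + y\right) - M{\left(15 \right)} = - 2 \left(-5 + 2\right) - 15^{2} = \left(-2\right) \left(-3\right) - 225 = 6 - 225 = -219$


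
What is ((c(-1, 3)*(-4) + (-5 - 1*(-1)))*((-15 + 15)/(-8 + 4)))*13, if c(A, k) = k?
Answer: 0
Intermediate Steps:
((c(-1, 3)*(-4) + (-5 - 1*(-1)))*((-15 + 15)/(-8 + 4)))*13 = ((3*(-4) + (-5 - 1*(-1)))*((-15 + 15)/(-8 + 4)))*13 = ((-12 + (-5 + 1))*(0/(-4)))*13 = ((-12 - 4)*(0*(-¼)))*13 = -16*0*13 = 0*13 = 0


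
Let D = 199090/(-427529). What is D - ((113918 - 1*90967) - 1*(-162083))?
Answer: -79107600076/427529 ≈ -1.8503e+5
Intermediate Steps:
D = -199090/427529 (D = 199090*(-1/427529) = -199090/427529 ≈ -0.46568)
D - ((113918 - 1*90967) - 1*(-162083)) = -199090/427529 - ((113918 - 1*90967) - 1*(-162083)) = -199090/427529 - ((113918 - 90967) + 162083) = -199090/427529 - (22951 + 162083) = -199090/427529 - 1*185034 = -199090/427529 - 185034 = -79107600076/427529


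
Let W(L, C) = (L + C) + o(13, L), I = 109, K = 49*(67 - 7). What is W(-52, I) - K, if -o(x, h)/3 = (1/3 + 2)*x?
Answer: -2974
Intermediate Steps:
K = 2940 (K = 49*60 = 2940)
o(x, h) = -7*x (o(x, h) = -3*(1/3 + 2)*x = -3*(⅓ + 2)*x = -7*x)
W(L, C) = -91 + C + L (W(L, C) = (L + C) - 7*13 = (C + L) - 91 = -91 + C + L)
W(-52, I) - K = (-91 + 109 - 52) - 1*2940 = -34 - 2940 = -2974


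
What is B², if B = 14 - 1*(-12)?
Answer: 676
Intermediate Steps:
B = 26 (B = 14 + 12 = 26)
B² = 26² = 676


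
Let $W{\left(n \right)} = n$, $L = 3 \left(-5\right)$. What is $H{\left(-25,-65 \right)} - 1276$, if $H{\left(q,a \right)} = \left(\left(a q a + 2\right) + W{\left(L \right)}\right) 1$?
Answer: $-106914$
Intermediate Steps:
$L = -15$
$H{\left(q,a \right)} = -13 + q a^{2}$ ($H{\left(q,a \right)} = \left(\left(a q a + 2\right) - 15\right) 1 = \left(\left(q a^{2} + 2\right) - 15\right) 1 = \left(\left(2 + q a^{2}\right) - 15\right) 1 = \left(-13 + q a^{2}\right) 1 = -13 + q a^{2}$)
$H{\left(-25,-65 \right)} - 1276 = \left(-13 - 25 \left(-65\right)^{2}\right) - 1276 = \left(-13 - 105625\right) - 1276 = -105638 - 1276 = -106914$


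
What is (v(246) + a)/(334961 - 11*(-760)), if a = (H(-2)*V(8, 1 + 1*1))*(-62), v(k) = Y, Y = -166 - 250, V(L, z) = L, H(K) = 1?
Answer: -912/343321 ≈ -0.0026564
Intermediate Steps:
Y = -416
v(k) = -416
a = -496 (a = (1*8)*(-62) = 8*(-62) = -496)
(v(246) + a)/(334961 - 11*(-760)) = (-416 - 496)/(334961 - 11*(-760)) = -912/(334961 + 8360) = -912/343321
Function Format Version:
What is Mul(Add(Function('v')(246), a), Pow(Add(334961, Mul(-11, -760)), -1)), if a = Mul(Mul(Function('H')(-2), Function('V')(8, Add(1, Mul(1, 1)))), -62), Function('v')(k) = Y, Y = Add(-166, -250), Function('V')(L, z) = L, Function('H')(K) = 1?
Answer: Rational(-912, 343321) ≈ -0.0026564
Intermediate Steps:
Y = -416
Function('v')(k) = -416
a = -496 (a = Mul(Mul(1, 8), -62) = Mul(8, -62) = -496)
Mul(Add(Function('v')(246), a), Pow(Add(334961, Mul(-11, -760)), -1)) = Mul(Add(-416, -496), Pow(Add(334961, Mul(-11, -760)), -1)) = Mul(-912, Pow(Add(334961, 8360), -1)) = Mul(-912, Pow(343321, -1)) = Mul(-912, Rational(1, 343321)) = Rational(-912, 343321)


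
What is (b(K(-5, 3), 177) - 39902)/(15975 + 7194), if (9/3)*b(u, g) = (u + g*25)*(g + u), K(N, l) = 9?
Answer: 235006/23169 ≈ 10.143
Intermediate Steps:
b(u, g) = (g + u)*(u + 25*g)/3 (b(u, g) = ((u + g*25)*(g + u))/3 = ((u + 25*g)*(g + u))/3 = ((g + u)*(u + 25*g))/3 = (g + u)*(u + 25*g)/3)
(b(K(-5, 3), 177) - 39902)/(15975 + 7194) = (((⅓)*9² + (25/3)*177² + (26/3)*177*9) - 39902)/(15975 + 7194) = (((⅓)*81 + (25/3)*31329 + 13806) - 39902)/23169 = ((27 + 261075 + 13806) - 39902)*(1/23169) = (274908 - 39902)*(1/23169) = 235006*(1/23169) = 235006/23169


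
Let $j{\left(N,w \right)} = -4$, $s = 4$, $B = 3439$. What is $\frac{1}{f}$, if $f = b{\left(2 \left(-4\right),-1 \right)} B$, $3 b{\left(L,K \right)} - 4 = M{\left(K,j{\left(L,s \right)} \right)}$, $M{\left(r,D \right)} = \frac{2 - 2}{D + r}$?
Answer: $\frac{3}{13756} \approx 0.00021809$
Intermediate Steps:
$M{\left(r,D \right)} = 0$ ($M{\left(r,D \right)} = \frac{0}{D + r} = 0$)
$b{\left(L,K \right)} = \frac{4}{3}$ ($b{\left(L,K \right)} = \frac{4}{3} + \frac{1}{3} \cdot 0 = \frac{4}{3} + 0 = \frac{4}{3}$)
$f = \frac{13756}{3}$ ($f = \frac{4}{3} \cdot 3439 = \frac{13756}{3} \approx 4585.3$)
$\frac{1}{f} = \frac{1}{\frac{13756}{3}} = \frac{3}{13756}$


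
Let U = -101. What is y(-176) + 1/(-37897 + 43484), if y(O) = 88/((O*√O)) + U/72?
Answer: -564215/402264 + I*√11/88 ≈ -1.4026 + 0.037689*I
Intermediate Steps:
y(O) = -101/72 + 88/O^(3/2) (y(O) = 88/((O*√O)) - 101/72 = 88/(O^(3/2)) - 101*1/72 = 88/O^(3/2) - 101/72 = -101/72 + 88/O^(3/2))
y(-176) + 1/(-37897 + 43484) = (-101/72 + 88/(-176)^(3/2)) + 1/(-37897 + 43484) = (-101/72 + 88*(I*√11/7744)) + 1/5587 = (-101/72 + I*√11/88) + 1/5587 = -564215/402264 + I*√11/88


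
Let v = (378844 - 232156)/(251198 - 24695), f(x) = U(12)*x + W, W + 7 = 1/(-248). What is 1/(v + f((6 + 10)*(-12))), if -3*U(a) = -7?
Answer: -18724248/8507482133 ≈ -0.0022009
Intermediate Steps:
U(a) = 7/3 (U(a) = -⅓*(-7) = 7/3)
W = -1737/248 (W = -7 + 1/(-248) = -7 - 1/248 = -1737/248 ≈ -7.0040)
f(x) = -1737/248 + 7*x/3 (f(x) = 7*x/3 - 1737/248 = -1737/248 + 7*x/3)
v = 48896/75501 (v = 146688/226503 = 146688*(1/226503) = 48896/75501 ≈ 0.64762)
1/(v + f((6 + 10)*(-12))) = 1/(48896/75501 + (-1737/248 + 7*((6 + 10)*(-12))/3)) = 1/(48896/75501 + (-1737/248 + 7*(16*(-12))/3)) = 1/(48896/75501 + (-1737/248 + (7/3)*(-192))) = 1/(48896/75501 + (-1737/248 - 448)) = 1/(48896/75501 - 112841/248) = 1/(-8507482133/18724248) = -18724248/8507482133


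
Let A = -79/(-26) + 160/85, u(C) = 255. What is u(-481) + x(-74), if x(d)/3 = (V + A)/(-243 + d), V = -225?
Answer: 36020895/140114 ≈ 257.08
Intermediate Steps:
A = 2175/442 (A = -79*(-1/26) + 160*(1/85) = 79/26 + 32/17 = 2175/442 ≈ 4.9208)
x(d) = -291825/(442*(-243 + d)) (x(d) = 3*((-225 + 2175/442)/(-243 + d)) = 3*(-97275/(442*(-243 + d))) = -291825/(442*(-243 + d)))
u(-481) + x(-74) = 255 - 291825/(-107406 + 442*(-74)) = 255 - 291825/(-107406 - 32708) = 255 - 291825/(-140114) = 255 - 291825*(-1/140114) = 255 + 291825/140114 = 36020895/140114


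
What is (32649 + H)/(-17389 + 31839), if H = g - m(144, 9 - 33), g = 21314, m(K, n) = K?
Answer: 53819/14450 ≈ 3.7245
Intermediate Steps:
H = 21170 (H = 21314 - 1*144 = 21314 - 144 = 21170)
(32649 + H)/(-17389 + 31839) = (32649 + 21170)/(-17389 + 31839) = 53819/14450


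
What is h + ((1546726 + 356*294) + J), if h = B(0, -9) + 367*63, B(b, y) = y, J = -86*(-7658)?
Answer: 2333090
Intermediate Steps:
J = 658588
h = 23112 (h = -9 + 367*63 = -9 + 23121 = 23112)
h + ((1546726 + 356*294) + J) = 23112 + ((1546726 + 356*294) + 658588) = 23112 + ((1546726 + 104664) + 658588) = 23112 + (1651390 + 658588) = 23112 + 2309978 = 2333090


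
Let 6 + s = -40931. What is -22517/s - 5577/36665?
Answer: 597280156/1500955105 ≈ 0.39793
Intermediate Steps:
s = -40937 (s = -6 - 40931 = -40937)
-22517/s - 5577/36665 = -22517/(-40937) - 5577/36665 = -22517*(-1/40937) - 5577*1/36665 = 22517/40937 - 5577/36665 = 597280156/1500955105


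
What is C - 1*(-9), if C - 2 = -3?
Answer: 8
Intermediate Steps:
C = -1 (C = 2 - 3 = -1)
C - 1*(-9) = -1 - 1*(-9) = -1 + 9 = 8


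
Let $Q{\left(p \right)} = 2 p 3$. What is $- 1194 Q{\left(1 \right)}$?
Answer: $-7164$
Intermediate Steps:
$Q{\left(p \right)} = 6 p$
$- 1194 Q{\left(1 \right)} = - 1194 \cdot 6 \cdot 1 = \left(-1194\right) 6 = -7164$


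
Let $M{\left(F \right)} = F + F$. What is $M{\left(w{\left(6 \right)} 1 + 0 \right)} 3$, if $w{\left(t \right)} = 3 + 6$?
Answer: $54$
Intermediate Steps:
$w{\left(t \right)} = 9$
$M{\left(F \right)} = 2 F$
$M{\left(w{\left(6 \right)} 1 + 0 \right)} 3 = 2 \left(9 \cdot 1 + 0\right) 3 = 2 \left(9 + 0\right) 3 = 2 \cdot 9 \cdot 3 = 18 \cdot 3 = 54$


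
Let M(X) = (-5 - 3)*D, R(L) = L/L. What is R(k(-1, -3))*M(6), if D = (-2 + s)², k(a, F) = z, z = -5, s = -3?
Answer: -200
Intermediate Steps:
k(a, F) = -5
D = 25 (D = (-2 - 3)² = (-5)² = 25)
R(L) = 1
M(X) = -200 (M(X) = (-5 - 3)*25 = -8*25 = -200)
R(k(-1, -3))*M(6) = 1*(-200) = -200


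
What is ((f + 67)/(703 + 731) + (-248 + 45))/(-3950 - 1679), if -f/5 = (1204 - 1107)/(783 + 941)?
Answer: 167248275/4638701288 ≈ 0.036055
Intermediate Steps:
f = -485/1724 (f = -5*(1204 - 1107)/(783 + 941) = -485/1724 ≈ -0.28132)
((f + 67)/(703 + 731) + (-248 + 45))/(-3950 - 1679) = ((-485/1724 + 67)/(703 + 731) + (-248 + 45))/(-3950 - 1679) = ((115023/1724)/1434 - 203)/(-5629) = ((115023/1724)*(1/1434) - 203)*(-1/5629) = (38341/824072 - 203)*(-1/5629) = -167248275/824072*(-1/5629) = 167248275/4638701288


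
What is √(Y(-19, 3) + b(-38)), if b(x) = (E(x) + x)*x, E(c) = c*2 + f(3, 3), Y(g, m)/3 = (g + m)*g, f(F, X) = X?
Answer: 3*√570 ≈ 71.624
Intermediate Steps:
Y(g, m) = 3*g*(g + m) (Y(g, m) = 3*((g + m)*g) = 3*(g*(g + m)) = 3*g*(g + m))
E(c) = 3 + 2*c (E(c) = c*2 + 3 = 2*c + 3 = 3 + 2*c)
b(x) = x*(3 + 3*x) (b(x) = ((3 + 2*x) + x)*x = (3 + 3*x)*x = x*(3 + 3*x))
√(Y(-19, 3) + b(-38)) = √(3*(-19)*(-19 + 3) + 3*(-38)*(1 - 38)) = √(3*(-19)*(-16) + 3*(-38)*(-37)) = √(912 + 4218) = √5130 = 3*√570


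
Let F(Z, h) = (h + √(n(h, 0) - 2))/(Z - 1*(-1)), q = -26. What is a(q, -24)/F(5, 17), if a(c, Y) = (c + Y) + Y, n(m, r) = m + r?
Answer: -3774/137 + 222*√15/137 ≈ -21.272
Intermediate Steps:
a(c, Y) = c + 2*Y (a(c, Y) = (Y + c) + Y = c + 2*Y)
F(Z, h) = (h + √(-2 + h))/(1 + Z) (F(Z, h) = (h + √((h + 0) - 2))/(Z - 1*(-1)) = (h + √(h - 2))/(Z + 1) = (h + √(-2 + h))/(1 + Z))
a(q, -24)/F(5, 17) = (-26 + 2*(-24))/(((17 + √(-2 + 17))/(1 + 5))) = (-26 - 48)/(((17 + √15)/6)) = -74*6/(17 + √15) = -74/(17/6 + √15/6)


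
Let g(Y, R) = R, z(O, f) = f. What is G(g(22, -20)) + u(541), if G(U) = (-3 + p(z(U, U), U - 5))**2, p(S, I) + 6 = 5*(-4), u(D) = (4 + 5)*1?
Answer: 850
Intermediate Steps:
u(D) = 9 (u(D) = 9*1 = 9)
p(S, I) = -26 (p(S, I) = -6 + 5*(-4) = -6 - 20 = -26)
G(U) = 841 (G(U) = (-3 - 26)**2 = (-29)**2 = 841)
G(g(22, -20)) + u(541) = 841 + 9 = 850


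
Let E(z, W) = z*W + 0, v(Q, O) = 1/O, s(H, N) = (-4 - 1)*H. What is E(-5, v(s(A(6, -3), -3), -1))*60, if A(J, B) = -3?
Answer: 300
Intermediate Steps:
s(H, N) = -5*H
E(z, W) = W*z (E(z, W) = W*z + 0 = W*z)
E(-5, v(s(A(6, -3), -3), -1))*60 = (-5/(-1))*60 = -1*(-5)*60 = 5*60 = 300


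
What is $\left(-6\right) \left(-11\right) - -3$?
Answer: $69$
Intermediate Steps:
$\left(-6\right) \left(-11\right) - -3 = 66 + 3 = 69$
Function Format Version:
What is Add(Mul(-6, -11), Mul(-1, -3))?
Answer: 69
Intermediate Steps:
Add(Mul(-6, -11), Mul(-1, -3)) = Add(66, 3) = 69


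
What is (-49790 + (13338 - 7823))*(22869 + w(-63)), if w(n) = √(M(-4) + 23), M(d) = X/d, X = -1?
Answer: -1012524975 - 44275*√93/2 ≈ -1.0127e+9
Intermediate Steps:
M(d) = -1/d
w(n) = √93/2 (w(n) = √(-1/(-4) + 23) = √(-1*(-¼) + 23) = √(¼ + 23) = √(93/4) = √93/2)
(-49790 + (13338 - 7823))*(22869 + w(-63)) = (-49790 + (13338 - 7823))*(22869 + √93/2) = (-49790 + 5515)*(22869 + √93/2) = -44275*(22869 + √93/2) = -1012524975 - 44275*√93/2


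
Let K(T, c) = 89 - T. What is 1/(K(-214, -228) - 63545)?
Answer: -1/63242 ≈ -1.5812e-5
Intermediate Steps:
1/(K(-214, -228) - 63545) = 1/((89 - 1*(-214)) - 63545) = 1/((89 + 214) - 63545) = 1/(303 - 63545) = 1/(-63242) = -1/63242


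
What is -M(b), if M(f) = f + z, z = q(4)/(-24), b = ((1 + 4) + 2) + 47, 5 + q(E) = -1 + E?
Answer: -649/12 ≈ -54.083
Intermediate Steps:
q(E) = -6 + E (q(E) = -5 + (-1 + E) = -6 + E)
b = 54 (b = (5 + 2) + 47 = 7 + 47 = 54)
z = 1/12 (z = (-6 + 4)/(-24) = -2*(-1/24) = 1/12 ≈ 0.083333)
M(f) = 1/12 + f (M(f) = f + 1/12 = 1/12 + f)
-M(b) = -(1/12 + 54) = -1*649/12 = -649/12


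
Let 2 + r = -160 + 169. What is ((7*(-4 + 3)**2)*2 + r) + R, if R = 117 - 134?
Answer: 4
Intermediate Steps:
r = 7 (r = -2 + (-160 + 169) = -2 + 9 = 7)
R = -17
((7*(-4 + 3)**2)*2 + r) + R = ((7*(-4 + 3)**2)*2 + 7) - 17 = ((7*(-1)**2)*2 + 7) - 17 = ((7*1)*2 + 7) - 17 = (7*2 + 7) - 17 = (14 + 7) - 17 = 21 - 17 = 4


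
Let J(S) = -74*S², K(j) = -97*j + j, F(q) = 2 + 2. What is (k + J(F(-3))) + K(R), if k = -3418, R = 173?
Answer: -21210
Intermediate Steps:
F(q) = 4
K(j) = -96*j
(k + J(F(-3))) + K(R) = (-3418 - 74*4²) - 96*173 = (-3418 - 74*16) - 16608 = (-3418 - 1184) - 16608 = -4602 - 16608 = -21210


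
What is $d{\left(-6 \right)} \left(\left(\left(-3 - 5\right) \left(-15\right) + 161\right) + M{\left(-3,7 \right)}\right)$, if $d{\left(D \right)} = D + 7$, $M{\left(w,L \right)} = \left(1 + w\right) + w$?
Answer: $276$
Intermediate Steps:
$M{\left(w,L \right)} = 1 + 2 w$
$d{\left(D \right)} = 7 + D$
$d{\left(-6 \right)} \left(\left(\left(-3 - 5\right) \left(-15\right) + 161\right) + M{\left(-3,7 \right)}\right) = \left(7 - 6\right) \left(\left(\left(-3 - 5\right) \left(-15\right) + 161\right) + \left(1 + 2 \left(-3\right)\right)\right) = 1 \left(\left(\left(-3 - 5\right) \left(-15\right) + 161\right) + \left(1 - 6\right)\right) = 1 \left(\left(\left(-8\right) \left(-15\right) + 161\right) - 5\right) = 1 \left(\left(120 + 161\right) - 5\right) = 1 \left(281 - 5\right) = 1 \cdot 276 = 276$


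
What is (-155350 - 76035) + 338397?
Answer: 107012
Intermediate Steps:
(-155350 - 76035) + 338397 = -231385 + 338397 = 107012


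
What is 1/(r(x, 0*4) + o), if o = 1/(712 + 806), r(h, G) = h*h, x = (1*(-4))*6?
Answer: 1518/874369 ≈ 0.0017361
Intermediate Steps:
x = -24 (x = -4*6 = -24)
r(h, G) = h²
o = 1/1518 ≈ 0.00065876
1/(r(x, 0*4) + o) = 1/((-24)² + 1/1518) = 1/(576 + 1/1518) = 1/(874369/1518) = 1518/874369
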